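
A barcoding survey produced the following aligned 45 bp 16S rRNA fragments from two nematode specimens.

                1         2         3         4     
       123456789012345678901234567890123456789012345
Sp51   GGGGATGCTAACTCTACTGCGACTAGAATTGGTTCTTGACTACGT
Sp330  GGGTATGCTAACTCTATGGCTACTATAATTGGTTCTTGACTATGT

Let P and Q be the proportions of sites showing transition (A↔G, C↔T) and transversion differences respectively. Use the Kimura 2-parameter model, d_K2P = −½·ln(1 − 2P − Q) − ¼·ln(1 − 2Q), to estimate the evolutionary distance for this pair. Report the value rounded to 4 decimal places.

0.1468

The sequences differ at positions 4 (G/T, transversion), 17 (C/T, transition), 18 (T/G, transversion), 21 (G/T, transversion), 26 (G/T, transversion), 43 (C/T, transition).
Of the 6 differences, 2 transitions and 4 transversions over 45 sites: P = 2/45 = 0.044444, Q = 4/45 = 0.088889.
d = −0.5·ln(0.822223) − 0.25·ln(0.822222) = −0.5·(-0.195744) − 0.25·(-0.195745) = 0.1468.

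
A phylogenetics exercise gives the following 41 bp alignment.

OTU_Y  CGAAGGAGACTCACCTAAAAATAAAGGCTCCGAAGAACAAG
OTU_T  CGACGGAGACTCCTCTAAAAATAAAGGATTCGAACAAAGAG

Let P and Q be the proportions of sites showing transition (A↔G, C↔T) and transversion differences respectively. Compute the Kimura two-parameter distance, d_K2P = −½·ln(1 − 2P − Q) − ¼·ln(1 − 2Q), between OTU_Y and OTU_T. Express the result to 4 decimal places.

The sequences differ at positions 4 (A/C, transversion), 13 (A/C, transversion), 14 (C/T, transition), 28 (C/A, transversion), 30 (C/T, transition), 35 (G/C, transversion), 38 (C/A, transversion), 39 (A/G, transition).
Of the 8 differences, 3 transitions and 5 transversions over 41 sites: P = 3/41 = 0.073171, Q = 5/41 = 0.121951.
d = −0.5·ln(0.731707) − 0.25·ln(0.756098) = −0.5·(-0.312375) − 0.25·(-0.279584) = 0.2261.

0.2261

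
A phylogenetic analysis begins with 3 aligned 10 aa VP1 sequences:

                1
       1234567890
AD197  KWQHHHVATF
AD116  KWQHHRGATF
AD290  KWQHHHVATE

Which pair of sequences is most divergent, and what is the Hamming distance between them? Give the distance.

Pairwise Hamming distances:
  AD197 vs AD116: 2
  AD197 vs AD290: 1
  AD116 vs AD290: 3
The largest is 3, between AD116 and AD290.

3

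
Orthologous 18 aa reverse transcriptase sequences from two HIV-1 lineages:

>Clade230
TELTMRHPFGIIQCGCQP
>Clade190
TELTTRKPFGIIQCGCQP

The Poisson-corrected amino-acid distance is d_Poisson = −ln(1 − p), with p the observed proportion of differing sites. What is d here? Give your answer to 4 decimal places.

0.1178

The sequences differ at positions 5 (M/T), 7 (H/K).
p = 2/18 = 0.111111.
d = −ln(1 − 0.111111) = −ln(0.888889) = 0.1178.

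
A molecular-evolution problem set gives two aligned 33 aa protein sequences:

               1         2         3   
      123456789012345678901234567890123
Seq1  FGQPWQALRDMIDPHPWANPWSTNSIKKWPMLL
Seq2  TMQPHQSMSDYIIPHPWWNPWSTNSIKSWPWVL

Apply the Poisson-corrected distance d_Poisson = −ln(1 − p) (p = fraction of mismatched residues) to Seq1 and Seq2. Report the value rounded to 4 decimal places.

The sequences differ at positions 1 (F/T), 2 (G/M), 5 (W/H), 7 (A/S), 8 (L/M), 9 (R/S), 11 (M/Y), 13 (D/I), 18 (A/W), 28 (K/S), 31 (M/W), 32 (L/V).
p = 12/33 = 0.363636.
d = −ln(1 − 0.363636) = −ln(0.636364) = 0.4520.

0.4520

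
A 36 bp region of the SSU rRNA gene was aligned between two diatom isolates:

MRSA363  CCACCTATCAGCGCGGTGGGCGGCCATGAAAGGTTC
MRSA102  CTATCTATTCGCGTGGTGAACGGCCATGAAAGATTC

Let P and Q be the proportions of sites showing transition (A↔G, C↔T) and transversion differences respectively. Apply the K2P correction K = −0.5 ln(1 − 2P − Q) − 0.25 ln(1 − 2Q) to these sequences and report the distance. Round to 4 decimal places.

Differing sites — 2:C/T (Ti); 4:C/T (Ti); 9:C/T (Ti); 10:A/C (Tv); 14:C/T (Ti); 19:G/A (Ti); 20:G/A (Ti); 33:G/A (Ti).
Of the 8 differences, 7 transitions and 1 transversion over 36 sites: P = 7/36 = 0.194444, Q = 1/36 = 0.027778.
d = −0.5·ln(0.583334) − 0.25·ln(0.944444) = −0.5·(-0.538995) − 0.25·(-0.057159) = 0.2838.

0.2838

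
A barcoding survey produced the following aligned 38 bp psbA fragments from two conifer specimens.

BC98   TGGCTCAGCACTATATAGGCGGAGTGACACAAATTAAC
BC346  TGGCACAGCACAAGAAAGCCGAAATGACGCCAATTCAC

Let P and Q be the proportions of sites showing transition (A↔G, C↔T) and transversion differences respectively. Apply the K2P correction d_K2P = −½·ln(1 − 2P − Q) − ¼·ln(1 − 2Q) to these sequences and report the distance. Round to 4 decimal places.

The sequences differ at positions 5 (T/A, transversion), 12 (T/A, transversion), 14 (T/G, transversion), 16 (T/A, transversion), 19 (G/C, transversion), 22 (G/A, transition), 24 (G/A, transition), 29 (A/G, transition), 31 (A/C, transversion), 36 (A/C, transversion).
Of the 10 differences, 3 transitions and 7 transversions over 38 sites: P = 3/38 = 0.078947, Q = 7/38 = 0.184211.
d = −0.5·ln(0.657895) − 0.25·ln(0.631578) = −0.5·(-0.418710) − 0.25·(-0.459534) = 0.3242.

0.3242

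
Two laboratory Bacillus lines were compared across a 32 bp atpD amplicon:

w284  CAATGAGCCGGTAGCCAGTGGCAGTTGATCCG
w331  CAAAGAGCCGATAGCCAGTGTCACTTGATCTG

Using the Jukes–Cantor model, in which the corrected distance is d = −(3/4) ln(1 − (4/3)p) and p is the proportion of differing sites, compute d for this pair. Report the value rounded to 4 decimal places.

0.1752

The sequences differ at positions 4 (T/A), 11 (G/A), 21 (G/T), 24 (G/C), 31 (C/T).
p = 5/32 = 0.156250.
d = −0.75 · ln(1 − (4/3)·0.156250) = −0.75 · ln(0.791667) = −0.75 · (-0.233614) = 0.1752.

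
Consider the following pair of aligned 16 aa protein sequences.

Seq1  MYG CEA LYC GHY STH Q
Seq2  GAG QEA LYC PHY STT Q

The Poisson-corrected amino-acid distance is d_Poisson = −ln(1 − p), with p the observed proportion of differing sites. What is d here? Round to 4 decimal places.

The sequences differ at positions 1 (M/G), 2 (Y/A), 4 (C/Q), 10 (G/P), 15 (H/T).
p = 5/16 = 0.312500.
d = −ln(1 − 0.312500) = −ln(0.687500) = 0.3747.

0.3747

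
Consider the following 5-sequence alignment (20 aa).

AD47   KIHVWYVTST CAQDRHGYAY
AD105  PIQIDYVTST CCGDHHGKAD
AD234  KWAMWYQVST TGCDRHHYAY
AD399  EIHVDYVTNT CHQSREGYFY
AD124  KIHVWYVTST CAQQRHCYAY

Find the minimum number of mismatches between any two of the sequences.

Pairwise Hamming distances:
  AD47 vs AD105: 9
  AD47 vs AD234: 9
  AD47 vs AD399: 7
  AD47 vs AD124: 2
  AD105 vs AD234: 14
  AD105 vs AD399: 12
  AD105 vs AD124: 11
  AD234 vs AD399: 15
  AD234 vs AD124: 10
  AD399 vs AD124: 8
The smallest is 2, between AD47 and AD124.

2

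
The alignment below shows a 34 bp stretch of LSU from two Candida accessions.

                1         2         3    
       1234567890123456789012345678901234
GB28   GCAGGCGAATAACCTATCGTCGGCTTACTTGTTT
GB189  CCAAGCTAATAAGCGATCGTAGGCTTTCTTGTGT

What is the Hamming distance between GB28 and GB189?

Differing sites — 1:G/C; 4:G/A; 7:G/T; 13:C/G; 15:T/G; 21:C/A; 27:A/T; 33:T/G.
That gives 8 mismatches out of 34 aligned sites, so the Hamming distance is 8.

8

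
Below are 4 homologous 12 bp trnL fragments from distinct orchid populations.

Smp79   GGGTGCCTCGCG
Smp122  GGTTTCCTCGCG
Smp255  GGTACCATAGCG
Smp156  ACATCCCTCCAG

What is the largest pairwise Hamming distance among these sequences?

8

Pairwise Hamming distances:
  Smp79 vs Smp122: 2
  Smp79 vs Smp255: 5
  Smp79 vs Smp156: 6
  Smp122 vs Smp255: 4
  Smp122 vs Smp156: 6
  Smp255 vs Smp156: 8
The largest is 8, between Smp255 and Smp156.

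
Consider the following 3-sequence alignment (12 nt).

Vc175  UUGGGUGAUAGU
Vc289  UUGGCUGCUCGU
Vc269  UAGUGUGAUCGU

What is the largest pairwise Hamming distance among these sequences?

4

Pairwise Hamming distances:
  Vc175 vs Vc289: 3
  Vc175 vs Vc269: 3
  Vc289 vs Vc269: 4
The largest is 4, between Vc289 and Vc269.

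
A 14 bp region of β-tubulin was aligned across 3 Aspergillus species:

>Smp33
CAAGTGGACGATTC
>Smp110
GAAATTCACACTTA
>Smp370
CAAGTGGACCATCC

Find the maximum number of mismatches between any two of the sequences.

Pairwise Hamming distances:
  Smp33 vs Smp110: 7
  Smp33 vs Smp370: 2
  Smp110 vs Smp370: 8
The largest is 8, between Smp110 and Smp370.

8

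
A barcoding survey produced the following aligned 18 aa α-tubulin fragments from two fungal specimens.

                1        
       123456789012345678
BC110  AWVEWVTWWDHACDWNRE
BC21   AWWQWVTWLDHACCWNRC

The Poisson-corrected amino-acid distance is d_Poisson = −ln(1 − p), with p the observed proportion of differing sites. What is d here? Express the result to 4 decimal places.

The sequences differ at positions 3 (V/W), 4 (E/Q), 9 (W/L), 14 (D/C), 18 (E/C).
p = 5/18 = 0.277778.
d = −ln(1 − 0.277778) = −ln(0.722222) = 0.3254.

0.3254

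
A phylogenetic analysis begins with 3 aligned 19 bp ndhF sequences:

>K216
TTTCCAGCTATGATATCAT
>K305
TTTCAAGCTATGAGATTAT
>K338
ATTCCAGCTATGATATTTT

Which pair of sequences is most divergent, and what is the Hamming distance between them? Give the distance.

4

Pairwise Hamming distances:
  K216 vs K305: 3
  K216 vs K338: 3
  K305 vs K338: 4
The largest is 4, between K305 and K338.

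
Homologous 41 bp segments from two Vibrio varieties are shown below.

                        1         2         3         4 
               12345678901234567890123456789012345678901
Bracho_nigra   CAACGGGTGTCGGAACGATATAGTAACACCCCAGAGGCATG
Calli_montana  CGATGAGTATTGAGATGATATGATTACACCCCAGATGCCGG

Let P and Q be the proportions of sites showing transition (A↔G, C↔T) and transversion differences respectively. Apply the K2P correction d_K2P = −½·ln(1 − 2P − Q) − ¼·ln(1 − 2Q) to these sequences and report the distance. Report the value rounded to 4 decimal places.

Mismatches occur at site 2 (A↔G, transition), site 4 (C↔T, transition), site 6 (G↔A, transition), site 9 (G↔A, transition), site 11 (C↔T, transition), site 13 (G↔A, transition), site 14 (A↔G, transition), site 16 (C↔T, transition), site 22 (A↔G, transition), site 23 (G↔A, transition), site 25 (A↔T, transversion), site 36 (G↔T, transversion), site 39 (A↔C, transversion), site 40 (T↔G, transversion).
Of the 14 differences, 10 transitions and 4 transversions over 41 sites: P = 10/41 = 0.243902, Q = 4/41 = 0.097561.
d = −0.5·ln(0.414635) − 0.25·ln(0.804878) = −0.5·(-0.880357) − 0.25·(-0.217065) = 0.4944.

0.4944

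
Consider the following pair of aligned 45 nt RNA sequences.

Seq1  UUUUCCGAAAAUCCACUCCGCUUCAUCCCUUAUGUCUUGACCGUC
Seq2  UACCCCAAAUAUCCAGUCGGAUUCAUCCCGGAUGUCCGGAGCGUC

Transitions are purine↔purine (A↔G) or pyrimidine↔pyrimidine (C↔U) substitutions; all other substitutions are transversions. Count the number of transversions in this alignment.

The sequences differ at positions 2 (U/A, transversion), 3 (U/C, transition), 4 (U/C, transition), 7 (G/A, transition), 10 (A/U, transversion), 16 (C/G, transversion), 19 (C/G, transversion), 21 (C/A, transversion), 30 (U/G, transversion), 31 (U/G, transversion), 37 (U/C, transition), 38 (U/G, transversion), 41 (C/G, transversion).
Of the 13 differences, 4 transitions and 9 transversions, so the answer is 9.

9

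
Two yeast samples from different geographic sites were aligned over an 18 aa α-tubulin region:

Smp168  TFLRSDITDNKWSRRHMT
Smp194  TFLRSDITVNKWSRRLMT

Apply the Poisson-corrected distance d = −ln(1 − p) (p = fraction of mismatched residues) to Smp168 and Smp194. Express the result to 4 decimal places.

0.1178

Differing sites — 9:D/V; 16:H/L.
p = 2/18 = 0.111111.
d = −ln(1 − 0.111111) = −ln(0.888889) = 0.1178.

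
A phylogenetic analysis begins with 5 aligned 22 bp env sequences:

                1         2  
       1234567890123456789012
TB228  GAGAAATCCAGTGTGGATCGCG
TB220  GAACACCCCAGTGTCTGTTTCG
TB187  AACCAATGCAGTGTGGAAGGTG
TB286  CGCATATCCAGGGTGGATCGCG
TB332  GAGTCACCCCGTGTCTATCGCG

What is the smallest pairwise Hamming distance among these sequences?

5

Pairwise Hamming distances:
  TB228 vs TB220: 9
  TB228 vs TB187: 7
  TB228 vs TB286: 5
  TB228 vs TB332: 6
  TB220 vs TB187: 12
  TB220 vs TB286: 13
  TB220 vs TB332: 8
  TB187 vs TB286: 9
  TB187 vs TB332: 12
  TB286 vs TB332: 10
The smallest is 5, between TB228 and TB286.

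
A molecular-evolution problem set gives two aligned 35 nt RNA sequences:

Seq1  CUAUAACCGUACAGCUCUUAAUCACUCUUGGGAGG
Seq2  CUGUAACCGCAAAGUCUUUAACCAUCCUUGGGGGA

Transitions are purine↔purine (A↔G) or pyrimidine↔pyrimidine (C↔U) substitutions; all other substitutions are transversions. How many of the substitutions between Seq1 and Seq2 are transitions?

10

The sequences differ at positions 3 (A/G, transition), 10 (U/C, transition), 12 (C/A, transversion), 15 (C/U, transition), 16 (U/C, transition), 17 (C/U, transition), 22 (U/C, transition), 25 (C/U, transition), 26 (U/C, transition), 33 (A/G, transition), 35 (G/A, transition).
Of the 11 differences, 10 transitions and 1 transversion, so the answer is 10.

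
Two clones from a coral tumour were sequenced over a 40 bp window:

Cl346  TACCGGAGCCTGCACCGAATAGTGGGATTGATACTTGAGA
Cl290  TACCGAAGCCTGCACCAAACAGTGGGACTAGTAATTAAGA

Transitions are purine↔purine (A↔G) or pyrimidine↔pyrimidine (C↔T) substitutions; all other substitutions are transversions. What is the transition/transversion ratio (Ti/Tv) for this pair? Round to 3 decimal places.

7.000

The sequences differ at positions 6 (G/A, transition), 17 (G/A, transition), 20 (T/C, transition), 28 (T/C, transition), 30 (G/A, transition), 31 (A/G, transition), 34 (C/A, transversion), 37 (G/A, transition).
Of the 8 differences, 7 transitions and 1 transversion, so Ti/Tv = 7/1 = 7.000.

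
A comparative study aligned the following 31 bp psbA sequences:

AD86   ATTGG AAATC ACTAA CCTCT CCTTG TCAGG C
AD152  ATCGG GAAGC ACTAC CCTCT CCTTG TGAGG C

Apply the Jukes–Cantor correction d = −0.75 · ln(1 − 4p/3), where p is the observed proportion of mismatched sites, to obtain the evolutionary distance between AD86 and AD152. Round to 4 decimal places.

The sequences differ at positions 3 (T/C), 6 (A/G), 9 (T/G), 15 (A/C), 27 (C/G).
p = 5/31 = 0.161290.
d = −0.75 · ln(1 − (4/3)·0.161290) = −0.75 · ln(0.784947) = −0.75 · (-0.242139) = 0.1816.

0.1816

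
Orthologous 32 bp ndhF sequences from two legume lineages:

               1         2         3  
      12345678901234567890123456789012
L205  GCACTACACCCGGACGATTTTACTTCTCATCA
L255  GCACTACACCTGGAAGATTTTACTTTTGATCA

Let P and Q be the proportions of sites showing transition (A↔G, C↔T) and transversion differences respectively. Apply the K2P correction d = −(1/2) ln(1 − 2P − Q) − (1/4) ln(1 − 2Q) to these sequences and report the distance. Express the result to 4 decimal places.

The sequences differ at positions 11 (C/T, transition), 15 (C/A, transversion), 26 (C/T, transition), 28 (C/G, transversion).
Of the 4 differences, 2 transitions and 2 transversions over 32 sites: P = 2/32 = 0.062500, Q = 2/32 = 0.062500.
d = −0.5·ln(0.812500) − 0.25·ln(0.875000) = −0.5·(-0.207639) − 0.25·(-0.133531) = 0.1372.

0.1372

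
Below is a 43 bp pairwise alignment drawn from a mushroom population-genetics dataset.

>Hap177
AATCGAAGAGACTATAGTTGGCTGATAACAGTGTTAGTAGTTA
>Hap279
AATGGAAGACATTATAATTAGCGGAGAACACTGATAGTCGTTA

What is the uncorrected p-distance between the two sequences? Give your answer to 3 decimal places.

0.233

Differing sites — 4:C/G; 10:G/C; 12:C/T; 17:G/A; 20:G/A; 23:T/G; 26:T/G; 31:G/C; 34:T/A; 39:A/C.
There are 10 differences over 43 sites, so p = 10/43 = 0.233.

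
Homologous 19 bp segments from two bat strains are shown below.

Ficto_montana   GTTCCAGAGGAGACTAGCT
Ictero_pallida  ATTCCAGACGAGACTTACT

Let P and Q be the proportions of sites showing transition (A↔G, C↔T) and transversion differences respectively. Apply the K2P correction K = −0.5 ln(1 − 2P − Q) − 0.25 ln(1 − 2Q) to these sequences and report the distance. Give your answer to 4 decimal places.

0.2488

Differing sites — 1:G/A (Ti); 9:G/C (Tv); 16:A/T (Tv); 17:G/A (Ti).
Of the 4 differences, 2 transitions and 2 transversions over 19 sites: P = 2/19 = 0.105263, Q = 2/19 = 0.105263.
d = −0.5·ln(0.684211) − 0.25·ln(0.789474) = −0.5·(-0.379489) − 0.25·(-0.236388) = 0.2488.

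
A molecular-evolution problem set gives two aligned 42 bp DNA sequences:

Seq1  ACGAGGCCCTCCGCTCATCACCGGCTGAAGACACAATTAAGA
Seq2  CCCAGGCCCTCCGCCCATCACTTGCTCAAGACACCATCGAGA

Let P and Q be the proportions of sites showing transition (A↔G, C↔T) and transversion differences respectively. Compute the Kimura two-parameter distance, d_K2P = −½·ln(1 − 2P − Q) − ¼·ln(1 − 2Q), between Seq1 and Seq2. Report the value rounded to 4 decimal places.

0.2532

Differing sites — 1:A/C (Tv); 3:G/C (Tv); 15:T/C (Ti); 22:C/T (Ti); 23:G/T (Tv); 27:G/C (Tv); 35:A/C (Tv); 38:T/C (Ti); 39:A/G (Ti).
Of the 9 differences, 4 transitions and 5 transversions over 42 sites: P = 4/42 = 0.095238, Q = 5/42 = 0.119048.
d = −0.5·ln(0.690476) − 0.25·ln(0.761904) = −0.5·(-0.370374) − 0.25·(-0.271935) = 0.2532.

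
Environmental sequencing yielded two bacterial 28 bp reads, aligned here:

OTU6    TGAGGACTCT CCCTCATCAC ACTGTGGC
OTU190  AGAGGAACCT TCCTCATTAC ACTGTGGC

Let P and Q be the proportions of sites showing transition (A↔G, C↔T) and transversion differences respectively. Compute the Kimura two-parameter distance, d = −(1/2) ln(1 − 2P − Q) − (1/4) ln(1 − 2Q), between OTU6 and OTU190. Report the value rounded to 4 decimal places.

Differing sites — 1:T/A (Tv); 7:C/A (Tv); 8:T/C (Ti); 11:C/T (Ti); 18:C/T (Ti).
Of the 5 differences, 3 transitions and 2 transversions over 28 sites: P = 3/28 = 0.107143, Q = 2/28 = 0.071429.
d = −0.5·ln(0.714285) − 0.25·ln(0.857142) = −0.5·(-0.336473) − 0.25·(-0.154152) = 0.2068.

0.2068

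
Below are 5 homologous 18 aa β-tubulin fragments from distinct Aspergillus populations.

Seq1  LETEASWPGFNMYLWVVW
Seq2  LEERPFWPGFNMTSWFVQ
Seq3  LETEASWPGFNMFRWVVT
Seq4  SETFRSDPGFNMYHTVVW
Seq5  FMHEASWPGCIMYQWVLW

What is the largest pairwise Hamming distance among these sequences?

13

Pairwise Hamming distances:
  Seq1 vs Seq2: 8
  Seq1 vs Seq3: 3
  Seq1 vs Seq4: 6
  Seq1 vs Seq5: 7
  Seq2 vs Seq3: 8
  Seq2 vs Seq4: 11
  Seq2 vs Seq5: 13
  Seq3 vs Seq4: 8
  Seq3 vs Seq5: 9
  Seq4 vs Seq5: 11
The largest is 13, between Seq2 and Seq5.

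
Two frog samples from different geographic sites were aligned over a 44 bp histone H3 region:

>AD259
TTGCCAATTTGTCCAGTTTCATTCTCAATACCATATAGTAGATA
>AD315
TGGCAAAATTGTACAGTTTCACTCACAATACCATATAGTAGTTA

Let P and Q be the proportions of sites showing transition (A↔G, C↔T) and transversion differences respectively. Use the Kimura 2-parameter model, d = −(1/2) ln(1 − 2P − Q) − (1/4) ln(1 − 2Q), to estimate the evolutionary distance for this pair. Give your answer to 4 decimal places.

0.1799

Differing sites — 2:T/G (Tv); 5:C/A (Tv); 8:T/A (Tv); 13:C/A (Tv); 22:T/C (Ti); 25:T/A (Tv); 42:A/T (Tv).
Of the 7 differences, 1 transition and 6 transversions over 44 sites: P = 1/44 = 0.022727, Q = 6/44 = 0.136364.
d = −0.5·ln(0.818182) − 0.25·ln(0.727272) = −0.5·(-0.200670) − 0.25·(-0.318455) = 0.1799.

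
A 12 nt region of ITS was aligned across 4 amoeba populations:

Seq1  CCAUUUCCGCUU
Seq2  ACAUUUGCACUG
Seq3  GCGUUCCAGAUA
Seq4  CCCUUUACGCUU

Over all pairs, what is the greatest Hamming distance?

Pairwise Hamming distances:
  Seq1 vs Seq2: 4
  Seq1 vs Seq3: 6
  Seq1 vs Seq4: 2
  Seq2 vs Seq3: 8
  Seq2 vs Seq4: 5
  Seq3 vs Seq4: 7
The largest is 8, between Seq2 and Seq3.

8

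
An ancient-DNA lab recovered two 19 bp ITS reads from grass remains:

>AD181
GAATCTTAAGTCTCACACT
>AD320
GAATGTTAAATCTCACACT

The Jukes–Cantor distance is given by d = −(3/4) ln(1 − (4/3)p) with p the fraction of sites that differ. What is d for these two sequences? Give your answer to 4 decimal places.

0.1134

Differing sites — 5:C/G; 10:G/A.
p = 2/19 = 0.105263.
d = −0.75 · ln(1 − (4/3)·0.105263) = −0.75 · ln(0.859649) = −0.75 · (-0.151231) = 0.1134.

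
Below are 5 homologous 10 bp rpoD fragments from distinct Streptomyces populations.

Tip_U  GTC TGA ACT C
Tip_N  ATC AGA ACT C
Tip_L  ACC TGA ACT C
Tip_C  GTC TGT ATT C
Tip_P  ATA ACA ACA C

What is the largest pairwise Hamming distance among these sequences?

7

Pairwise Hamming distances:
  Tip_U vs Tip_N: 2
  Tip_U vs Tip_L: 2
  Tip_U vs Tip_C: 2
  Tip_U vs Tip_P: 5
  Tip_N vs Tip_L: 2
  Tip_N vs Tip_C: 4
  Tip_N vs Tip_P: 3
  Tip_L vs Tip_C: 4
  Tip_L vs Tip_P: 5
  Tip_C vs Tip_P: 7
The largest is 7, between Tip_C and Tip_P.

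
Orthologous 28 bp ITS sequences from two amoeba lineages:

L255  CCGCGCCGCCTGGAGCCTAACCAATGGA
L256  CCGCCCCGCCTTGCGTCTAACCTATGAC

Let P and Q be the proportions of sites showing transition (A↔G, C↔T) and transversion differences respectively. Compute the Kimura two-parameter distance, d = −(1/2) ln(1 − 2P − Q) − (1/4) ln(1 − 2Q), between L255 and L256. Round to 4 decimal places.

0.3043

Differing sites — 5:G/C (Tv); 12:G/T (Tv); 14:A/C (Tv); 16:C/T (Ti); 23:A/T (Tv); 27:G/A (Ti); 28:A/C (Tv).
Of the 7 differences, 2 transitions and 5 transversions over 28 sites: P = 2/28 = 0.071429, Q = 5/28 = 0.178571.
d = −0.5·ln(0.678571) − 0.25·ln(0.642858) = −0.5·(-0.387766) − 0.25·(-0.441831) = 0.3043.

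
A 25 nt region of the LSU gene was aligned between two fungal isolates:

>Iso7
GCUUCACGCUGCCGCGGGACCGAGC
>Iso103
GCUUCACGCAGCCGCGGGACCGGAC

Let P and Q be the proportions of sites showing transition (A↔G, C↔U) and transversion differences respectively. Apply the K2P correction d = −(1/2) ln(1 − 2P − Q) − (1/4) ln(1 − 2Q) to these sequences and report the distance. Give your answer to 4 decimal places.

0.1324

Mismatches occur at site 10 (U↔A, transversion), site 23 (A↔G, transition), site 24 (G↔A, transition).
Of the 3 differences, 2 transitions and 1 transversion over 25 sites: P = 2/25 = 0.080000, Q = 1/25 = 0.040000.
d = −0.5·ln(0.800000) − 0.25·ln(0.920000) = −0.5·(-0.223144) − 0.25·(-0.083382) = 0.1324.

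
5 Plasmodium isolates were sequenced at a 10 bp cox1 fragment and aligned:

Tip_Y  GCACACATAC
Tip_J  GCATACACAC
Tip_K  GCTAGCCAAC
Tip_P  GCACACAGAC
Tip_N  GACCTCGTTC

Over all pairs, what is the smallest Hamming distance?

1

Pairwise Hamming distances:
  Tip_Y vs Tip_J: 2
  Tip_Y vs Tip_K: 5
  Tip_Y vs Tip_P: 1
  Tip_Y vs Tip_N: 5
  Tip_J vs Tip_K: 5
  Tip_J vs Tip_P: 2
  Tip_J vs Tip_N: 7
  Tip_K vs Tip_P: 5
  Tip_K vs Tip_N: 7
  Tip_P vs Tip_N: 6
The smallest is 1, between Tip_Y and Tip_P.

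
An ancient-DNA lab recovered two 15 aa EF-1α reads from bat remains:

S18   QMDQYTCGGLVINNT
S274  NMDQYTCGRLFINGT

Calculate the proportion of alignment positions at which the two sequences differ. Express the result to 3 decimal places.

0.267

The sequences differ at positions 1 (Q/N), 9 (G/R), 11 (V/F), 14 (N/G).
There are 4 differences over 15 sites, so p = 4/15 = 0.267.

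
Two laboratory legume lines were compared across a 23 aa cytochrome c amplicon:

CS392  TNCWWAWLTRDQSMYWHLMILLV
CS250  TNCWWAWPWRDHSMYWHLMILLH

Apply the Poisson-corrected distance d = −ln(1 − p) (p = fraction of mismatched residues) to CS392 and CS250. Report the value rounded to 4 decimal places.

0.1911

The sequences differ at positions 8 (L/P), 9 (T/W), 12 (Q/H), 23 (V/H).
p = 4/23 = 0.173913.
d = −ln(1 − 0.173913) = −ln(0.826087) = 0.1911.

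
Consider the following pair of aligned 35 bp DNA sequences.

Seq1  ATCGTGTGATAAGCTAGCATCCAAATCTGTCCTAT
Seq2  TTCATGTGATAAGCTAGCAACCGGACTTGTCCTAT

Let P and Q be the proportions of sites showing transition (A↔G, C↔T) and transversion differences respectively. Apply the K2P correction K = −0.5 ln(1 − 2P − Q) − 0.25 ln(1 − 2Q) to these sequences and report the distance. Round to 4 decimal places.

0.2403

Differing sites — 1:A/T (Tv); 4:G/A (Ti); 20:T/A (Tv); 23:A/G (Ti); 24:A/G (Ti); 26:T/C (Ti); 27:C/T (Ti).
Of the 7 differences, 5 transitions and 2 transversions over 35 sites: P = 5/35 = 0.142857, Q = 2/35 = 0.057143.
d = −0.5·ln(0.657143) − 0.25·ln(0.885714) = −0.5·(-0.419854) − 0.25·(-0.121361) = 0.2403.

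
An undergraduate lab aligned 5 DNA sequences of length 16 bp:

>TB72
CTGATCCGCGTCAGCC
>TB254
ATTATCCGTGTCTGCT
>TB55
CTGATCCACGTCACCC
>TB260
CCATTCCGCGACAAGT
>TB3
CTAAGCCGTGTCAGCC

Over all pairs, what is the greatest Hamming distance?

9

Pairwise Hamming distances:
  TB72 vs TB254: 5
  TB72 vs TB55: 2
  TB72 vs TB260: 7
  TB72 vs TB3: 3
  TB254 vs TB55: 7
  TB254 vs TB260: 9
  TB254 vs TB3: 5
  TB55 vs TB260: 8
  TB55 vs TB3: 5
  TB260 vs TB3: 8
The largest is 9, between TB254 and TB260.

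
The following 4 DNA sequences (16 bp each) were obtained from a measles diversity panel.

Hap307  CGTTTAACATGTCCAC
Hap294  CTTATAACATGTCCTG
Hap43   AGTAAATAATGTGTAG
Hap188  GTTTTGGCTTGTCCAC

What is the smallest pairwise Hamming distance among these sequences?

Pairwise Hamming distances:
  Hap307 vs Hap294: 4
  Hap307 vs Hap43: 8
  Hap307 vs Hap188: 5
  Hap294 vs Hap43: 8
  Hap294 vs Hap188: 7
  Hap43 vs Hap188: 11
The smallest is 4, between Hap307 and Hap294.

4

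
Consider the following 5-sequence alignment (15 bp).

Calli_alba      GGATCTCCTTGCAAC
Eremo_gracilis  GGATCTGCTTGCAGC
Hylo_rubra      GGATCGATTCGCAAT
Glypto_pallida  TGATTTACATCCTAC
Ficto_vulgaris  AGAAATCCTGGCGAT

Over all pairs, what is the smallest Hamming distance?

2

Pairwise Hamming distances:
  Calli_alba vs Eremo_gracilis: 2
  Calli_alba vs Hylo_rubra: 5
  Calli_alba vs Glypto_pallida: 6
  Calli_alba vs Ficto_vulgaris: 6
  Eremo_gracilis vs Hylo_rubra: 6
  Eremo_gracilis vs Glypto_pallida: 7
  Eremo_gracilis vs Ficto_vulgaris: 8
  Hylo_rubra vs Glypto_pallida: 9
  Hylo_rubra vs Ficto_vulgaris: 8
  Glypto_pallida vs Ficto_vulgaris: 9
The smallest is 2, between Calli_alba and Eremo_gracilis.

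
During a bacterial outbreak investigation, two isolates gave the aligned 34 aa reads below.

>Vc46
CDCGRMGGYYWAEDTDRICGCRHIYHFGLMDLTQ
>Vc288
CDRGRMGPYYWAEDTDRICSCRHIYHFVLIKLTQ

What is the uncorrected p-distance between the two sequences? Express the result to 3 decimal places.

Mismatches occur at site 3 (C→R), site 8 (G→P), site 20 (G→S), site 28 (G→V), site 30 (M→I), site 31 (D→K).
There are 6 differences over 34 sites, so p = 6/34 = 0.176.

0.176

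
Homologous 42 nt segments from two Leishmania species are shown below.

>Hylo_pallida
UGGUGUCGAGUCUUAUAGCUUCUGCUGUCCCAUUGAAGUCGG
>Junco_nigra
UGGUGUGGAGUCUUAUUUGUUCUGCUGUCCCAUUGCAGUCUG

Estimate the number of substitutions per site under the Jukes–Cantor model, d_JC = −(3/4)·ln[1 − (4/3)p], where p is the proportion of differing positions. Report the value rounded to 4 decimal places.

0.1585

Differing sites — 7:C/G; 17:A/U; 18:G/U; 19:C/G; 36:A/C; 41:G/U.
p = 6/42 = 0.142857.
d = −0.75 · ln(1 − (4/3)·0.142857) = −0.75 · ln(0.809524) = −0.75 · (-0.211309) = 0.1585.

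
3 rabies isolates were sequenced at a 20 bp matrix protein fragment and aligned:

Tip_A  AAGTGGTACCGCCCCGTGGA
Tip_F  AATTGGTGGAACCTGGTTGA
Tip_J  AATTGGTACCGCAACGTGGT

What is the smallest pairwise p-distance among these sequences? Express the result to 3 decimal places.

0.200

Pairwise Hamming distances:
  Tip_A vs Tip_F: 8
  Tip_A vs Tip_J: 4
  Tip_F vs Tip_J: 9
The smallest is 4 mismatches, between Tip_A and Tip_J; p = 4/20 = 0.200.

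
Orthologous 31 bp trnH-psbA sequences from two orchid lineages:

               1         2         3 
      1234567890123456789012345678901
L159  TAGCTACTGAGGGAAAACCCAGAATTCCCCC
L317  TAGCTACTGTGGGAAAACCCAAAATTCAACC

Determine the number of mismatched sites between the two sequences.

4

Differing sites — 10:A/T; 22:G/A; 28:C/A; 29:C/A.
That gives 4 mismatches out of 31 aligned sites, so the Hamming distance is 4.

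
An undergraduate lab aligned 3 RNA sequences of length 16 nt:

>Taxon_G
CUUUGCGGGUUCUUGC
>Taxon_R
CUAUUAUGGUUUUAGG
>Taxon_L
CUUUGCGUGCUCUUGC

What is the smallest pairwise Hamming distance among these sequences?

Pairwise Hamming distances:
  Taxon_G vs Taxon_R: 7
  Taxon_G vs Taxon_L: 2
  Taxon_R vs Taxon_L: 9
The smallest is 2, between Taxon_G and Taxon_L.

2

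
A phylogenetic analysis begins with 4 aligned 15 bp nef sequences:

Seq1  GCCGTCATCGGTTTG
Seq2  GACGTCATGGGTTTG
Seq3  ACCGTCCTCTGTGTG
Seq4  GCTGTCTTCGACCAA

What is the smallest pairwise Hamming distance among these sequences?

Pairwise Hamming distances:
  Seq1 vs Seq2: 2
  Seq1 vs Seq3: 4
  Seq1 vs Seq4: 7
  Seq2 vs Seq3: 6
  Seq2 vs Seq4: 9
  Seq3 vs Seq4: 9
The smallest is 2, between Seq1 and Seq2.

2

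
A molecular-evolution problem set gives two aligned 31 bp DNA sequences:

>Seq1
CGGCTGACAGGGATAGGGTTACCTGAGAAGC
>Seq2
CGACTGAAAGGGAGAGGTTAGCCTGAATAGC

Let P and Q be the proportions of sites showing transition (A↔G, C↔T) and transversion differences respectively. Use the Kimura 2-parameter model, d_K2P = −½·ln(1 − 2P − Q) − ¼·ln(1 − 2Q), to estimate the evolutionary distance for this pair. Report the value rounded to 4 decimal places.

0.3165

Differing sites — 3:G/A (Ti); 8:C/A (Tv); 14:T/G (Tv); 18:G/T (Tv); 20:T/A (Tv); 21:A/G (Ti); 27:G/A (Ti); 28:A/T (Tv).
Of the 8 differences, 3 transitions and 5 transversions over 31 sites: P = 3/31 = 0.096774, Q = 5/31 = 0.161290.
d = −0.5·ln(0.645162) − 0.25·ln(0.677420) = −0.5·(-0.438254) − 0.25·(-0.389464) = 0.3165.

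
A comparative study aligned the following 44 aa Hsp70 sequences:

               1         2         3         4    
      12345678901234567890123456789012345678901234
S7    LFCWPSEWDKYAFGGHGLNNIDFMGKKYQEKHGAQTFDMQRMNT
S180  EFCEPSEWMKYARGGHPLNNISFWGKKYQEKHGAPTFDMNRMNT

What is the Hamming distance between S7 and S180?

Mismatches occur at site 1 (L→E), site 4 (W→E), site 9 (D→M), site 13 (F→R), site 17 (G→P), site 22 (D→S), site 24 (M→W), site 35 (Q→P), site 40 (Q→N).
That gives 9 mismatches out of 44 aligned sites, so the Hamming distance is 9.

9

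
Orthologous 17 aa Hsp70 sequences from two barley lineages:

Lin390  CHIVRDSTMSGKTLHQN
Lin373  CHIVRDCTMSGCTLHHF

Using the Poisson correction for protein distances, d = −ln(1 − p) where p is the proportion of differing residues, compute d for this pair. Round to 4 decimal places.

Mismatches occur at site 7 (S→C), site 12 (K→C), site 16 (Q→H), site 17 (N→F).
p = 4/17 = 0.235294.
d = −ln(1 − 0.235294) = −ln(0.764706) = 0.2683.

0.2683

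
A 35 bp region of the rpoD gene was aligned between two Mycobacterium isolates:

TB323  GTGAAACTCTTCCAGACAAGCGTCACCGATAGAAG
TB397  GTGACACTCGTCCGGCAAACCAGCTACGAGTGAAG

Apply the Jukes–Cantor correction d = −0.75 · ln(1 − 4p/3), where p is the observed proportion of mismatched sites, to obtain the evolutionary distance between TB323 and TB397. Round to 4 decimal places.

Mismatches occur at site 5 (A→C), site 10 (T→G), site 14 (A→G), site 16 (A→C), site 17 (C→A), site 20 (G→C), site 22 (G→A), site 23 (T→G), site 25 (A→T), site 26 (C→A), site 30 (T→G), site 31 (A→T).
p = 12/35 = 0.342857.
d = −0.75 · ln(1 − (4/3)·0.342857) = −0.75 · ln(0.542857) = −0.75 · (-0.610909) = 0.4582.

0.4582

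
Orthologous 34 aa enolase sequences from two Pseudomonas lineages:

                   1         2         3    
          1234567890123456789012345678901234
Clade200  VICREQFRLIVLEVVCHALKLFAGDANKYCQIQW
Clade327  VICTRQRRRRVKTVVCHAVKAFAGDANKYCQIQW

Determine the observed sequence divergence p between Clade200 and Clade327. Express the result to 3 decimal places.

Differing sites — 4:R/T; 5:E/R; 7:F/R; 9:L/R; 10:I/R; 12:L/K; 13:E/T; 19:L/V; 21:L/A.
There are 9 differences over 34 sites, so p = 9/34 = 0.265.

0.265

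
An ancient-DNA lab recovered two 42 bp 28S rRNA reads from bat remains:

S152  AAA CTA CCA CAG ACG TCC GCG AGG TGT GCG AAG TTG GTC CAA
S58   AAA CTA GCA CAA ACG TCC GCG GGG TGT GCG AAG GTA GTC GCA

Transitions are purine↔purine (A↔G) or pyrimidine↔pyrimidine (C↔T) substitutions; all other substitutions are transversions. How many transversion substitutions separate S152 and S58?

The sequences differ at positions 7 (C/G, transversion), 12 (G/A, transition), 22 (A/G, transition), 34 (T/G, transversion), 36 (G/A, transition), 40 (C/G, transversion), 41 (A/C, transversion).
Of the 7 differences, 3 transitions and 4 transversions, so the answer is 4.

4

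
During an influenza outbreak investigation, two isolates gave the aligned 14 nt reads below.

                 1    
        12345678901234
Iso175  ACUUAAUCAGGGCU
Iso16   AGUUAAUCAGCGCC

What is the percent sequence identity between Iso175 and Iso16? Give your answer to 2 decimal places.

Mismatches occur at site 2 (C/G), site 11 (G/C), site 14 (U/C).
11 of the 14 sites match, so the percent identity is 11/14 × 100 = 78.57%.

78.57%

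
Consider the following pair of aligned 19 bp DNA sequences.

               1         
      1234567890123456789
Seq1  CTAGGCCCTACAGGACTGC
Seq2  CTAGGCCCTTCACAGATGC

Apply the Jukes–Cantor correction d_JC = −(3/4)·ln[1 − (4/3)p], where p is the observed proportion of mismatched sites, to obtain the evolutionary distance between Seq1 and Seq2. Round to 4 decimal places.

Differing sites — 10:A/T; 13:G/C; 14:G/A; 15:A/G; 16:C/A.
p = 5/19 = 0.263158.
d = −0.75 · ln(1 − (4/3)·0.263158) = −0.75 · ln(0.649123) = −0.75 · (-0.432133) = 0.3241.

0.3241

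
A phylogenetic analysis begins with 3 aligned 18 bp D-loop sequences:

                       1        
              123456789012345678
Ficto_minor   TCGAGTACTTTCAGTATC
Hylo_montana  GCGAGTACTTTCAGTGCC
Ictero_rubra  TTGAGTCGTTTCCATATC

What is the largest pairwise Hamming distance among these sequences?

Pairwise Hamming distances:
  Ficto_minor vs Hylo_montana: 3
  Ficto_minor vs Ictero_rubra: 5
  Hylo_montana vs Ictero_rubra: 8
The largest is 8, between Hylo_montana and Ictero_rubra.

8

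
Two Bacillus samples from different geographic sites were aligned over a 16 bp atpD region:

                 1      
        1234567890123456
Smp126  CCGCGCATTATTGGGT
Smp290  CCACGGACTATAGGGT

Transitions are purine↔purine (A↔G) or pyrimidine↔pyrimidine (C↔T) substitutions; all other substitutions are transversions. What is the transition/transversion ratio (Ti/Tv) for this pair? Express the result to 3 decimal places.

The sequences differ at positions 3 (G/A, transition), 6 (C/G, transversion), 8 (T/C, transition), 12 (T/A, transversion).
Of the 4 differences, 2 transitions and 2 transversions, so Ti/Tv = 2/2 = 1.000.

1.000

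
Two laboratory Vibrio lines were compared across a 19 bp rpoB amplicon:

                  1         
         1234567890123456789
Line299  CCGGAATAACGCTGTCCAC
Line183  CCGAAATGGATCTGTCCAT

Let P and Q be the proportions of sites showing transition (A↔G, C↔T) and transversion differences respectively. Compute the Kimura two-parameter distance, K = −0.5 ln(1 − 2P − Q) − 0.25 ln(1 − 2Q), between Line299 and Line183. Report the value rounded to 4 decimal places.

0.4327

Differing sites — 4:G/A (Ti); 8:A/G (Ti); 9:A/G (Ti); 10:C/A (Tv); 11:G/T (Tv); 19:C/T (Ti).
Of the 6 differences, 4 transitions and 2 transversions over 19 sites: P = 4/19 = 0.210526, Q = 2/19 = 0.105263.
d = −0.5·ln(0.473685) − 0.25·ln(0.789474) = −0.5·(-0.747213) − 0.25·(-0.236388) = 0.4327.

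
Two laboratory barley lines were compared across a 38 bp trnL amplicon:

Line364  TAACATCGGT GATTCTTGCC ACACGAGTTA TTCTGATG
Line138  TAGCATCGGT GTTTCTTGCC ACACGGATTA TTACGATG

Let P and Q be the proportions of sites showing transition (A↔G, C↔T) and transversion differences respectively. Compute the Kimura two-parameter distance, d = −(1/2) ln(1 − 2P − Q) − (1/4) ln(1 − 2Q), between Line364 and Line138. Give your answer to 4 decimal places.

0.1805

The sequences differ at positions 3 (A/G, transition), 12 (A/T, transversion), 26 (A/G, transition), 27 (G/A, transition), 33 (C/A, transversion), 34 (T/C, transition).
Of the 6 differences, 4 transitions and 2 transversions over 38 sites: P = 4/38 = 0.105263, Q = 2/38 = 0.052632.
d = −0.5·ln(0.736842) − 0.25·ln(0.894736) = −0.5·(-0.305382) − 0.25·(-0.111227) = 0.1805.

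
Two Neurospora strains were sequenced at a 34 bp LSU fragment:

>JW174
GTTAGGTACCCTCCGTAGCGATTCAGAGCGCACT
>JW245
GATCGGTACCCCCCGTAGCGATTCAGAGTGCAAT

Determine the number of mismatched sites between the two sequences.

5

The sequences differ at positions 2 (T/A), 4 (A/C), 12 (T/C), 29 (C/T), 33 (C/A).
That gives 5 mismatches out of 34 aligned sites, so the Hamming distance is 5.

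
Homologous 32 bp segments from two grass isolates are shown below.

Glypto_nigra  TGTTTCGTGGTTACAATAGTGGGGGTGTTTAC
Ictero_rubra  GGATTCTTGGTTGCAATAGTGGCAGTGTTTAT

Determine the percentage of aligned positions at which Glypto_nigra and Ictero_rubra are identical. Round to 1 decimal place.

The sequences differ at positions 1 (T/G), 3 (T/A), 7 (G/T), 13 (A/G), 23 (G/C), 24 (G/A), 32 (C/T).
25 of the 32 sites match, so the percent identity is 25/32 × 100 = 78.1%.

78.1%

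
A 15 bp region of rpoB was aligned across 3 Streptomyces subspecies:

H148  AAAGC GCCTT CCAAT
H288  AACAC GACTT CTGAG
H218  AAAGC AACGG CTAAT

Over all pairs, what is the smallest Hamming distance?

Pairwise Hamming distances:
  H148 vs H288: 6
  H148 vs H218: 5
  H288 vs H218: 7
The smallest is 5, between H148 and H218.

5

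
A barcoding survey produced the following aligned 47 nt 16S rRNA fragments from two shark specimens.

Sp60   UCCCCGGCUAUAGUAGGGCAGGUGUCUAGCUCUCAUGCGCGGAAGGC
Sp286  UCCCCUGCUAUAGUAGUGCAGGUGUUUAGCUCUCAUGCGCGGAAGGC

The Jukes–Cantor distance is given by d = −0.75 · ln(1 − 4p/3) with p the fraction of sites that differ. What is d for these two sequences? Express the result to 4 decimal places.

The sequences differ at positions 6 (G/U), 17 (G/U), 26 (C/U).
p = 3/47 = 0.063830.
d = −0.75 · ln(1 − (4/3)·0.063830) = −0.75 · ln(0.914893) = −0.75 · (-0.088948) = 0.0667.

0.0667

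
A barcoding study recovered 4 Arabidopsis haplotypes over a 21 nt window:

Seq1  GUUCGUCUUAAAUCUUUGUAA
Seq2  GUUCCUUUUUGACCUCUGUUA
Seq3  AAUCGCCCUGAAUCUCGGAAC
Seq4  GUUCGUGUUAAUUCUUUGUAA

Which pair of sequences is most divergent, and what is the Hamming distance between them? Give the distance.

Pairwise Hamming distances:
  Seq1 vs Seq2: 7
  Seq1 vs Seq3: 9
  Seq1 vs Seq4: 2
  Seq2 vs Seq3: 13
  Seq2 vs Seq4: 8
  Seq3 vs Seq4: 11
The largest is 13, between Seq2 and Seq3.

13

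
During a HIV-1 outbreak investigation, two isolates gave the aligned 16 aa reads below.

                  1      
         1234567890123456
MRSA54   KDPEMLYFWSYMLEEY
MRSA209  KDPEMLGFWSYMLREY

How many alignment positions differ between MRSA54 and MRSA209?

2

The sequences differ at positions 7 (Y/G), 14 (E/R).
That gives 2 mismatches out of 16 aligned sites, so the Hamming distance is 2.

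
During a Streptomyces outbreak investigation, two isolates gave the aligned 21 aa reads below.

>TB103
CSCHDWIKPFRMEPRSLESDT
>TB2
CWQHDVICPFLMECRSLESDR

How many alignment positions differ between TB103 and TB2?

7

Differing sites — 2:S/W; 3:C/Q; 6:W/V; 8:K/C; 11:R/L; 14:P/C; 21:T/R.
That gives 7 mismatches out of 21 aligned sites, so the Hamming distance is 7.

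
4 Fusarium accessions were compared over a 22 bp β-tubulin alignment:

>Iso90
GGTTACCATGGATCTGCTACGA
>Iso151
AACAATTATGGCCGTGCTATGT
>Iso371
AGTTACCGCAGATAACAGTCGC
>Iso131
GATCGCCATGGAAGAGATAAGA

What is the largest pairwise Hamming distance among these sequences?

Pairwise Hamming distances:
  Iso90 vs Iso151: 11
  Iso90 vs Iso371: 11
  Iso90 vs Iso131: 8
  Iso151 vs Iso371: 18
  Iso151 vs Iso131: 12
  Iso371 vs Iso131: 14
The largest is 18, between Iso151 and Iso371.

18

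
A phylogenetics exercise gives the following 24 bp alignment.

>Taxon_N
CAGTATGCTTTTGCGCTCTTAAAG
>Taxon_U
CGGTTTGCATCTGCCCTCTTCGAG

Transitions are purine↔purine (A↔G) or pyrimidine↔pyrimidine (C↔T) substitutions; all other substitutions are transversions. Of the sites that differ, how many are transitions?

3

Differing sites — 2:A/G (Ti); 5:A/T (Tv); 9:T/A (Tv); 11:T/C (Ti); 15:G/C (Tv); 21:A/C (Tv); 22:A/G (Ti).
Of the 7 differences, 3 transitions and 4 transversions, so the answer is 3.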